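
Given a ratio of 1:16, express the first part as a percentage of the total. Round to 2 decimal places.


Total parts = 1 + 16 = 17
First part fraction = 1/17
Percentage = (1/17) * 100
= 0.058824 * 100
= 5.88%

5.88


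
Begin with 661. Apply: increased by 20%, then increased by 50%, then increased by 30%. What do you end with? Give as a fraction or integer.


Start: 661
Step 1: increase by 20% => multiply by 120/100
  661 * 120/100 = 3966/5
Step 2: increase by 50% => multiply by 150/100
  3966/5 * 150/100 = 5949/5
Step 3: increase by 30% => multiply by 130/100
  5949/5 * 130/100 = 77337/50
Final value = 77337/50

77337/50


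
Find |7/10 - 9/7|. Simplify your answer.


Simplify: 7/10 = 7/10 and 9/7 = 9/7
Find common denominator: LCD = 70
Convert: 49/70 and 90/70
Difference = |49 - 90|/70 = 41/70
Simplified = 41/70

41/70


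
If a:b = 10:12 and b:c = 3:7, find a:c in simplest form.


Given a:b = 10:12 and b:c = 3:7
Make b consistent. Multiply first ratio by 3: a:b = 30:36
Multiply second ratio by 12: b:c = 36:84
Now b = 36 in both, so a:b:c = 30:36:84
Therefore a:c = 30:84
Simplify by GCD: a:c = 5:14

5:14


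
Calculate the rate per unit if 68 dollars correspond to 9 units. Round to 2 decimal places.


Total dollars = 68
Number of units = 9
Unit rate = 68 / 9
= 7.56 dollars per unit

7.56


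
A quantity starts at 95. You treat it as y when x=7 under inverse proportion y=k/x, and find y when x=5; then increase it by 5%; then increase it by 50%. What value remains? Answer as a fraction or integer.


Start with 95.
Step 1: Inverse prop: k = (95)*7; new y = k/5 = 95*7/5 = 133
Step 2: Increase by 5%: 133 * 105/100 = 2793/20
Step 3: Increase by 50%: 2793/20 * 150/100 = 8379/40
Final result = 8379/40

8379/40


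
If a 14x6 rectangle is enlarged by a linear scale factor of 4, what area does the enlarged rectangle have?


Original dimensions: 14 x 6
Enlargement factor = 4
New width = 14 * 4 = 56
New height = 6 * 4 = 24
New area = 56 * 24 = 1344

1344


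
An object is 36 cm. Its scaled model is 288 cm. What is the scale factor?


Original length = 36 cm
Scaled length = 288 cm
Scale factor = 288 / 36
= 8

8


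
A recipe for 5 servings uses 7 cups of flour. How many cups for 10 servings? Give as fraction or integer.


Original: 7 cups for 5 servings
Target servings = 10
Scaling factor = 10/5
New amount = 7 * 10/5
= 70/5
= 14 cups

14


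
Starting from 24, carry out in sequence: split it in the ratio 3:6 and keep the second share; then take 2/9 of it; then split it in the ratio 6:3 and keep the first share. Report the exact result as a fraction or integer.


Start with 24.
Step 1: Split 3:6, second share = 24 * 6/9 = 16
Step 2: Take 2/9: 16 * 2/9 = 32/9
Step 3: Split 6:3, first share = 32/9 * 6/9 = 64/27
Final result = 64/27

64/27


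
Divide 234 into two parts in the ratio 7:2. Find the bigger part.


Total parts = 7 + 2 = 9
Value per part = 234 / 9 = 26
First share = 7 * 26 = 182
Second share = 2 * 26 = 52
Larger share = 182

182


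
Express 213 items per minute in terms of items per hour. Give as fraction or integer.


Converting from per minute to per hour
Rate = 213 items per minute
Multiply by 60: 213 * 60
= 12780 items per hour

12780


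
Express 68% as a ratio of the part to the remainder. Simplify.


Part = 68%, Remainder = 32%
Ratio = 68:32
GCD(68, 32) = 4
Simplify: 17:8 = 17:8

17:8


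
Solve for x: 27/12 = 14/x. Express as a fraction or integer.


Setting up: 27/12 = 14/x
Cross multiply: 27 * x = 12 * 14
27x = 168
x = 168/27
x = 56/9

56/9


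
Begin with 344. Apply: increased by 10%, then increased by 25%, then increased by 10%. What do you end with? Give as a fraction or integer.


Start: 344
Step 1: increase by 10% => multiply by 110/100
  344 * 110/100 = 1892/5
Step 2: increase by 25% => multiply by 125/100
  1892/5 * 125/100 = 473
Step 3: increase by 10% => multiply by 110/100
  473 * 110/100 = 5203/10
Final value = 5203/10

5203/10


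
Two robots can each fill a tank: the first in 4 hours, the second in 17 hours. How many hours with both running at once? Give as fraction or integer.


Rate of A = 1/4 job per hour
Rate of B = 1/17 job per hour
Combined rate = 1/4 + 1/17
Find common denominator: (17 + 4)/(4*17) = 21/68
Combined rate = 21/68 job per hour
Time together = 1 / (21/68) = 68/21 hours

68/21


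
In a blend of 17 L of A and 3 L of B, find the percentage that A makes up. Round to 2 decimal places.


Volume of A = 17 L
Volume of B = 3 L
Total volume = 17 + 3 = 20 L
Percentage of A = (17/20) * 100
= 85.00%

85.00


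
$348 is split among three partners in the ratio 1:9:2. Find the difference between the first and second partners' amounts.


Total parts = 1 + 9 + 2 = 12
Value per part = 348 / 12 = 29
Shares: 1*29=29, 9*29=261, 2*29=58
First share = 29, second share = 261
Difference = |29 - 261| = 232

232


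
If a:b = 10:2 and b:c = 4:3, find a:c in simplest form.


Given a:b = 10:2 and b:c = 4:3
Make b consistent. Multiply first ratio by 4: a:b = 40:8
Multiply second ratio by 2: b:c = 8:6
Now b = 8 in both, so a:b:c = 40:8:6
Therefore a:c = 40:6
Simplify by GCD: a:c = 20:3

20:3


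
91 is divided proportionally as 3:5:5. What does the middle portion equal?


Ratio = 3:5:5
Total parts = 3 + 5 + 5 = 13
Value per part = 91 / 13 = 7
First share = 3 * 7 = 21
Middle share = 5 * 7 = 35
Third share = 5 * 7 = 35

35


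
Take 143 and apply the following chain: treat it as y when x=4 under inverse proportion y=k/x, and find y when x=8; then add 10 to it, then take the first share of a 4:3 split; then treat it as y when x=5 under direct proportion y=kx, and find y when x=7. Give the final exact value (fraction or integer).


Start with 143.
Step 1: Inverse prop: k = (143)*4; new y = k/8 = 143*4/8 = 143/2
Step 2: Add 10: 143/2+10=163/2; split 4:3 first = 163/2*4/7 = 326/7
Step 3: Direct prop: k = (326/7)/5; new y = k*7 = 326/7*7/5 = 326/5
Final result = 326/5

326/5


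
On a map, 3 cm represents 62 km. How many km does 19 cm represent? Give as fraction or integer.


Map scale: 3 cm = 62 km
Measured distance on map = 19 cm
Set up proportion: 19 * 62 / 3
= 1178 / 3
= 1178/3 km

1178/3


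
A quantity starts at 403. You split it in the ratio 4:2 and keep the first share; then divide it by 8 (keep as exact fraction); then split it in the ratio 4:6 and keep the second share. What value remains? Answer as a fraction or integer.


Start with 403.
Step 1: Split 4:2, first share = 403 * 4/6 = 806/3
Step 2: Divide by 8: 806/3 / 8 = 403/12
Step 3: Split 4:6, second share = 403/12 * 6/10 = 403/20
Final result = 403/20

403/20


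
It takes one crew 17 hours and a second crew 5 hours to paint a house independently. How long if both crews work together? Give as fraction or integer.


Rate of A = 1/17 job per hour
Rate of B = 1/5 job per hour
Combined rate = 1/17 + 1/5
Find common denominator: (5 + 17)/(17*5) = 22/85
Combined rate = 22/85 job per hour
Time together = 1 / (22/85) = 85/22 hours

85/22


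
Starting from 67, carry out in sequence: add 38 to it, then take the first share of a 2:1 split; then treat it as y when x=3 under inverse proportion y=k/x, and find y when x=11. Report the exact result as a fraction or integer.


Start with 67.
Step 1: Add 38: 67+38=105; split 2:1 first = 105*2/3 = 70
Step 2: Inverse prop: k = (70)*3; new y = k/11 = 70*3/11 = 210/11
Final result = 210/11

210/11


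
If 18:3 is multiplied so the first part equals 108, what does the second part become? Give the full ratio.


Original ratio: 18:3
First term target: 108
Scale factor = 108 / 18 = 6
Multiply second term: 3 * 6 = 18
Equivalent ratio = 108:18

108:18


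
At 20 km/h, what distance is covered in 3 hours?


Using distance = speed * time
Speed = 20 km/h
Time = 3 hours
Distance = 20 * 3
= 60 km

60


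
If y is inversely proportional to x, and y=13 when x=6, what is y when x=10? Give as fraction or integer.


Inverse proportion: y = k/x
Find k: k = 6 * 13 = 78
Compute y at x=10: y = 78/10
y = 39/5

39/5


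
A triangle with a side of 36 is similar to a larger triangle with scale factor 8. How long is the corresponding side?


Similar triangles have proportional sides
Scale factor = 8
Smaller side = 36
Corresponding larger side = 36 * 8
= 288

288


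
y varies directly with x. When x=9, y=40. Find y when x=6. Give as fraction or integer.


Direct proportion: y = kx
Find k: k = 40/9 = 40/9
Compute y at x=6: y = 40/9 * 6
y = 80/3

80/3


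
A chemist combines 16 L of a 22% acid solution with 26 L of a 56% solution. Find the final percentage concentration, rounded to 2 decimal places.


Solute in mixture 1 = 22% of 16 L = 16*22/100 = 88/25 L
Solute in mixture 2 = 56% of 26 L = 26*56/100 = 364/25 L
Total solute = 88/25 + 364/25 = 452/25 L
Total volume = 16 + 26 = 42 L
Final concentration = 452/25/42 * 100 = 43.05%

43.05


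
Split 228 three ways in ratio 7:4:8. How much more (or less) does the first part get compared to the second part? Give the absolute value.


Total parts = 7 + 4 + 8 = 19
Value per part = 228 / 19 = 12
Shares: 7*12=84, 4*12=48, 8*12=96
First share = 84, second share = 48
Difference = |84 - 48| = 36

36


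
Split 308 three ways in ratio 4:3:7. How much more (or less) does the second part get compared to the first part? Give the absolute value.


Total parts = 4 + 3 + 7 = 14
Value per part = 308 / 14 = 22
Shares: 4*22=88, 3*22=66, 7*22=154
Second share = 66, first share = 88
Difference = |66 - 88| = 22

22


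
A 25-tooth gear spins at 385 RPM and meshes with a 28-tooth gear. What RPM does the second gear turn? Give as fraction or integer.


Gear ratio: teeth_A * RPM_A = teeth_B * RPM_B
25 * 385 = 28 * RPM_B
9625 = 28 * RPM_B
RPM_B = 9625 / 28
RPM_B = 1375/4

1375/4


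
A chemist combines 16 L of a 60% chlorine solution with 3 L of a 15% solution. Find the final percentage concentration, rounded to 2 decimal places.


Solute in mixture 1 = 60% of 16 L = 16*60/100 = 48/5 L
Solute in mixture 2 = 15% of 3 L = 3*15/100 = 9/20 L
Total solute = 48/5 + 9/20 = 201/20 L
Total volume = 16 + 3 = 19 L
Final concentration = 201/20/19 * 100 = 52.89%

52.89


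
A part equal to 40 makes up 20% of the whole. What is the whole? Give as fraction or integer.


Given: 40 is 20% of the whole
Set up: 40 = 20/100 * whole
whole = 40 * 100 / 20
whole = 4000 / 20
whole = 200

200


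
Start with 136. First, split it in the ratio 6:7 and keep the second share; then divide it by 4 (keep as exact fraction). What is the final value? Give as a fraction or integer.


Start with 136.
Step 1: Split 6:7, second share = 136 * 7/13 = 952/13
Step 2: Divide by 4: 952/13 / 4 = 238/13
Final result = 238/13

238/13


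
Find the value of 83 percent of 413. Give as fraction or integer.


Compute 83% of 413
Convert percentage: 83% = 83/100
Multiply: 413 * 83/100
= 34279/100
= 34279/100

34279/100


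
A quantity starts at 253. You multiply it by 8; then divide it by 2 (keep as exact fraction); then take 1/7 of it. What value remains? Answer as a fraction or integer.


Start with 253.
Step 1: Multiply by 8: 253 * 8 = 2024
Step 2: Divide by 2: 2024 / 2 = 1012
Step 3: Take 1/7: 1012 * 1/7 = 1012/7
Final result = 1012/7

1012/7


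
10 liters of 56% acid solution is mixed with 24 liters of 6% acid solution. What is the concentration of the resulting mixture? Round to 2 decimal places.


Solute in mixture 1 = 56% of 10 L = 10*56/100 = 28/5 L
Solute in mixture 2 = 6% of 24 L = 24*6/100 = 36/25 L
Total solute = 28/5 + 36/25 = 176/25 L
Total volume = 10 + 24 = 34 L
Final concentration = 176/25/34 * 100 = 20.71%

20.71


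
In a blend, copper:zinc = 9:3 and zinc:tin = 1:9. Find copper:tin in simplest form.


Given a:b = 9:3 and b:c = 1:9
Make b consistent. Multiply first ratio by 1: a:b = 9:3
Multiply second ratio by 3: b:c = 3:27
Now b = 3 in both, so a:b:c = 9:3:27
Therefore a:c = 9:27
Simplify by GCD: a:c = 1:3

1:3


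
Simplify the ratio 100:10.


Find GCD(100, 10)
GCD = 10
Divide both by 10: 100/10 = 10, 10/10 = 1
Simplified ratio = 10:1

10:1


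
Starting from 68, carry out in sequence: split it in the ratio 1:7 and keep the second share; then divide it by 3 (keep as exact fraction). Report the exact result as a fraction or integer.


Start with 68.
Step 1: Split 1:7, second share = 68 * 7/8 = 119/2
Step 2: Divide by 3: 119/2 / 3 = 119/6
Final result = 119/6

119/6


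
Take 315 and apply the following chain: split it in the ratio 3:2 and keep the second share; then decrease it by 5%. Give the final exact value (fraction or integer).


Start with 315.
Step 1: Split 3:2, second share = 315 * 2/5 = 126
Step 2: Decrease by 5%: 126 * 95/100 = 1197/10
Final result = 1197/10

1197/10


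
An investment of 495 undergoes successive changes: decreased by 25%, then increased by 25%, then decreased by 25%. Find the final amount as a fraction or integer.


Start: 495
Step 1: decrease by 25% => multiply by 75/100
  495 * 75/100 = 1485/4
Step 2: increase by 25% => multiply by 125/100
  1485/4 * 125/100 = 7425/16
Step 3: decrease by 25% => multiply by 75/100
  7425/16 * 75/100 = 22275/64
Final value = 22275/64

22275/64


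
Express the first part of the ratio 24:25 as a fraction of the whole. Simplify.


Total parts = 24 + 25 = 49
First part fraction = 24/49
Simplify: 24/49 = 24/49

24/49


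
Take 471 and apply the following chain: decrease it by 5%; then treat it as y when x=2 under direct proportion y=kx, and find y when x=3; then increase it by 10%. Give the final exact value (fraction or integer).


Start with 471.
Step 1: Decrease by 5%: 471 * 95/100 = 8949/20
Step 2: Direct prop: k = (8949/20)/2; new y = k*3 = 8949/20*3/2 = 26847/40
Step 3: Increase by 10%: 26847/40 * 110/100 = 295317/400
Final result = 295317/400

295317/400


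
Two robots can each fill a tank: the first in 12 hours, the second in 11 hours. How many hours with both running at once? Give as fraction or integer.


Rate of A = 1/12 job per hour
Rate of B = 1/11 job per hour
Combined rate = 1/12 + 1/11
Find common denominator: (11 + 12)/(12*11) = 23/132
Combined rate = 23/132 job per hour
Time together = 1 / (23/132) = 132/23 hours

132/23


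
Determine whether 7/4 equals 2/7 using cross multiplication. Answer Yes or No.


Cross multiply to check 7/4 = 2/7
Left cross product: 7 * 7 = 49
Right cross product: 4 * 2 = 8
49 != 8
Not equal, so proportions differ => No

No


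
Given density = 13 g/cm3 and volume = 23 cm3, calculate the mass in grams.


Using mass = density * volume
Density = 13 g/cm3
Volume = 23 cm3
Mass = 13 * 23
= 299 g

299


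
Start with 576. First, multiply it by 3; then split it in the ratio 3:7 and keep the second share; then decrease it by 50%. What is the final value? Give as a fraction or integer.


Start with 576.
Step 1: Multiply by 3: 576 * 3 = 1728
Step 2: Split 3:7, second share = 1728 * 7/10 = 6048/5
Step 3: Decrease by 50%: 6048/5 * 50/100 = 3024/5
Final result = 3024/5

3024/5


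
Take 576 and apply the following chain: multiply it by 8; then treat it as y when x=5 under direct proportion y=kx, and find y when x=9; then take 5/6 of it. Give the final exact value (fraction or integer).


Start with 576.
Step 1: Multiply by 8: 576 * 8 = 4608
Step 2: Direct prop: k = (4608)/5; new y = k*9 = 4608*9/5 = 41472/5
Step 3: Take 5/6: 41472/5 * 5/6 = 6912
Final result = 6912

6912


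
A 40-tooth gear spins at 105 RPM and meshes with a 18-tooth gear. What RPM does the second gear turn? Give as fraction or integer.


Gear ratio: teeth_A * RPM_A = teeth_B * RPM_B
40 * 105 = 18 * RPM_B
4200 = 18 * RPM_B
RPM_B = 4200 / 18
RPM_B = 700/3

700/3


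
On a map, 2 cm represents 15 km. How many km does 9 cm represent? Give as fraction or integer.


Map scale: 2 cm = 15 km
Measured distance on map = 9 cm
Set up proportion: 9 * 15 / 2
= 135 / 2
= 135/2 km

135/2


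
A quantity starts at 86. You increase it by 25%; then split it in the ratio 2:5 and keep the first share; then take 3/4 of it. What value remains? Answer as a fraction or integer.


Start with 86.
Step 1: Increase by 25%: 86 * 125/100 = 215/2
Step 2: Split 2:5, first share = 215/2 * 2/7 = 215/7
Step 3: Take 3/4: 215/7 * 3/4 = 645/28
Final result = 645/28

645/28


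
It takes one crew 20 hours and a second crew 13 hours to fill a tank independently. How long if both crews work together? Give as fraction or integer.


Rate of A = 1/20 job per hour
Rate of B = 1/13 job per hour
Combined rate = 1/20 + 1/13
Find common denominator: (13 + 20)/(20*13) = 33/260
Combined rate = 33/260 job per hour
Time together = 1 / (33/260) = 260/33 hours

260/33


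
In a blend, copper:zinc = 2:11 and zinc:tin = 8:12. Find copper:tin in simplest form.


Given a:b = 2:11 and b:c = 8:12
Make b consistent. Multiply first ratio by 8: a:b = 16:88
Multiply second ratio by 11: b:c = 88:132
Now b = 88 in both, so a:b:c = 16:88:132
Therefore a:c = 16:132
Simplify by GCD: a:c = 4:33

4:33


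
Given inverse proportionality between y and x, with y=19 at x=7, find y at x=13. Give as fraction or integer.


Inverse proportion: y = k/x
Find k: k = 7 * 19 = 133
Compute y at x=13: y = 133/13
y = 133/13

133/13


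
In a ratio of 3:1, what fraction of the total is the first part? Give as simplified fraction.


Total parts = 3 + 1 = 4
First part fraction = 3/4
Simplify: 3/4 = 3/4

3/4


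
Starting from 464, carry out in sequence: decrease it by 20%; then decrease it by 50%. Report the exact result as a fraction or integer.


Start with 464.
Step 1: Decrease by 20%: 464 * 80/100 = 1856/5
Step 2: Decrease by 50%: 1856/5 * 50/100 = 928/5
Final result = 928/5

928/5


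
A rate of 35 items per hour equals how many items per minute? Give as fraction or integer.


Converting from per hour to per minute
Rate = 35 items per hour
Divide by 60: 35/60
= 7/12 items per minute

7/12


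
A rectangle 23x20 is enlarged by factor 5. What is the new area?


Original dimensions: 23 x 20
Enlargement factor = 5
New width = 23 * 5 = 115
New height = 20 * 5 = 100
New area = 115 * 100 = 11500

11500


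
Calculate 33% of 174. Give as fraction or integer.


Compute 33% of 174
Convert percentage: 33% = 33/100
Multiply: 174 * 33/100
= 5742/100
= 2871/50

2871/50


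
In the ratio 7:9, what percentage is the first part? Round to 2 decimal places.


Total parts = 7 + 9 = 16
First part fraction = 7/16
Percentage = (7/16) * 100
= 0.4375 * 100
= 43.75%

43.75


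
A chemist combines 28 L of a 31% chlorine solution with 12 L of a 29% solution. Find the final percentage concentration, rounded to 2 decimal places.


Solute in mixture 1 = 31% of 28 L = 28*31/100 = 217/25 L
Solute in mixture 2 = 29% of 12 L = 12*29/100 = 87/25 L
Total solute = 217/25 + 87/25 = 304/25 L
Total volume = 28 + 12 = 40 L
Final concentration = 304/25/40 * 100 = 30.40%

30.40


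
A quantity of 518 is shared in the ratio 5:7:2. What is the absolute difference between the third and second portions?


Total parts = 5 + 7 + 2 = 14
Value per part = 518 / 14 = 37
Shares: 5*37=185, 7*37=259, 2*37=74
Third share = 74, second share = 259
Difference = |74 - 259| = 185

185


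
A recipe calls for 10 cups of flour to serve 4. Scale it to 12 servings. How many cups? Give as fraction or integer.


Original: 10 cups for 4 servings
Target servings = 12
Scaling factor = 12/4
New amount = 10 * 12/4
= 120/4
= 30 cups

30


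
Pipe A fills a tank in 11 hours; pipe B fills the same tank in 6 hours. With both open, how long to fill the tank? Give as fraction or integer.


Rate of A = 1/11 job per hour
Rate of B = 1/6 job per hour
Combined rate = 1/11 + 1/6
Find common denominator: (6 + 11)/(11*6) = 17/66
Combined rate = 17/66 job per hour
Time together = 1 / (17/66) = 66/17 hours

66/17


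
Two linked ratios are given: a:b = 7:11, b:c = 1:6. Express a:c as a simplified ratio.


Given a:b = 7:11 and b:c = 1:6
Make b consistent. Multiply first ratio by 1: a:b = 7:11
Multiply second ratio by 11: b:c = 11:66
Now b = 11 in both, so a:b:c = 7:11:66
Therefore a:c = 7:66
Simplify by GCD: a:c = 7:66

7:66


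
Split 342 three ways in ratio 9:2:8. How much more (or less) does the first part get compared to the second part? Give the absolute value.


Total parts = 9 + 2 + 8 = 19
Value per part = 342 / 19 = 18
Shares: 9*18=162, 2*18=36, 8*18=144
First share = 162, second share = 36
Difference = |162 - 36| = 126

126


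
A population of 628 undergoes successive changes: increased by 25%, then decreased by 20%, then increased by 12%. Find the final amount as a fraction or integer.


Start: 628
Step 1: increase by 25% => multiply by 125/100
  628 * 125/100 = 785
Step 2: decrease by 20% => multiply by 80/100
  785 * 80/100 = 628
Step 3: increase by 12% => multiply by 112/100
  628 * 112/100 = 17584/25
Final value = 17584/25

17584/25


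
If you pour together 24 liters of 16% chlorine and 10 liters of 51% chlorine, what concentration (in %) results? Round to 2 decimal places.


Solute in mixture 1 = 16% of 24 L = 24*16/100 = 96/25 L
Solute in mixture 2 = 51% of 10 L = 10*51/100 = 51/10 L
Total solute = 96/25 + 51/10 = 447/50 L
Total volume = 24 + 10 = 34 L
Final concentration = 447/50/34 * 100 = 26.29%

26.29


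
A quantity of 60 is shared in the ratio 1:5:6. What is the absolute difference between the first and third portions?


Total parts = 1 + 5 + 6 = 12
Value per part = 60 / 12 = 5
Shares: 1*5=5, 5*5=25, 6*5=30
First share = 5, third share = 30
Difference = |5 - 30| = 25

25


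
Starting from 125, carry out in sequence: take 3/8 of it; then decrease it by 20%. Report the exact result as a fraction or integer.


Start with 125.
Step 1: Take 3/8: 125 * 3/8 = 375/8
Step 2: Decrease by 20%: 375/8 * 80/100 = 75/2
Final result = 75/2

75/2


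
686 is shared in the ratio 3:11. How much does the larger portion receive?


Total parts = 3 + 11 = 14
Value per part = 686 / 14 = 49
First share = 3 * 49 = 147
Second share = 11 * 49 = 539
Larger share = 539

539


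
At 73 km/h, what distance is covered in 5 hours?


Using distance = speed * time
Speed = 73 km/h
Time = 5 hours
Distance = 73 * 5
= 365 km

365


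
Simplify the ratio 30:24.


Find GCD(30, 24)
GCD = 6
Divide both by 6: 30/6 = 5, 24/6 = 4
Simplified ratio = 5:4

5:4


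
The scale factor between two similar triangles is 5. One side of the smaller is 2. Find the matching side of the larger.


Similar triangles have proportional sides
Scale factor = 5
Smaller side = 2
Corresponding larger side = 2 * 5
= 10

10


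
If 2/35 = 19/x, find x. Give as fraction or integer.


Setting up: 2/35 = 19/x
Cross multiply: 2 * x = 35 * 19
2x = 665
x = 665/2
x = 665/2

665/2


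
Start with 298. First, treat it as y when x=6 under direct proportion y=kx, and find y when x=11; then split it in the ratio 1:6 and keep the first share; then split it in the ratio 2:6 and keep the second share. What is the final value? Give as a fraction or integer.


Start with 298.
Step 1: Direct prop: k = (298)/6; new y = k*11 = 298*11/6 = 1639/3
Step 2: Split 1:6, first share = 1639/3 * 1/7 = 1639/21
Step 3: Split 2:6, second share = 1639/21 * 6/8 = 1639/28
Final result = 1639/28

1639/28


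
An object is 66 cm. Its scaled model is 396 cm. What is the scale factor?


Original length = 66 cm
Scaled length = 396 cm
Scale factor = 396 / 66
= 6

6


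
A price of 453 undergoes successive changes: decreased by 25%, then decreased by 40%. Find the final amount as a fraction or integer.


Start: 453
Step 1: decrease by 25% => multiply by 75/100
  453 * 75/100 = 1359/4
Step 2: decrease by 40% => multiply by 60/100
  1359/4 * 60/100 = 4077/20
Final value = 4077/20

4077/20


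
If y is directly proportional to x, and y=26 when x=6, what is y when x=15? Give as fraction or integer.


Direct proportion: y = kx
Find k: k = 26/6 = 13/3
Compute y at x=15: y = 13/3 * 15
y = 65

65


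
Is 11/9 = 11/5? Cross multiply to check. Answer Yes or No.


Cross multiply to check 11/9 = 11/5
Left cross product: 11 * 5 = 55
Right cross product: 9 * 11 = 99
55 != 99
Not equal, so proportions differ => No

No


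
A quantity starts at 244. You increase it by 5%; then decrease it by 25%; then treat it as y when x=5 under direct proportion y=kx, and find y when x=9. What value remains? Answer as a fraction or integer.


Start with 244.
Step 1: Increase by 5%: 244 * 105/100 = 1281/5
Step 2: Decrease by 25%: 1281/5 * 75/100 = 3843/20
Step 3: Direct prop: k = (3843/20)/5; new y = k*9 = 3843/20*9/5 = 34587/100
Final result = 34587/100

34587/100


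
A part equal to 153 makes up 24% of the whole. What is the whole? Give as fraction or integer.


Given: 153 is 24% of the whole
Set up: 153 = 24/100 * whole
whole = 153 * 100 / 24
whole = 15300 / 24
whole = 1275/2

1275/2


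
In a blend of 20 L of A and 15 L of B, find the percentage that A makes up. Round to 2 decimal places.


Volume of A = 20 L
Volume of B = 15 L
Total volume = 20 + 15 = 35 L
Percentage of A = (20/35) * 100
= 57.14%

57.14


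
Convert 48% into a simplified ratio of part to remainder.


Part = 48%, Remainder = 52%
Ratio = 48:52
GCD(48, 52) = 4
Simplify: 12:13 = 12:13

12:13


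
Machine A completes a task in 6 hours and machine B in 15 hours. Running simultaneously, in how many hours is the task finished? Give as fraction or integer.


Rate of A = 1/6 job per hour
Rate of B = 1/15 job per hour
Combined rate = 1/6 + 1/15
Find common denominator: (15 + 6)/(6*15) = 21/90
Combined rate = 7/30 job per hour
Time together = 1 / (7/30) = 30/7 hours

30/7


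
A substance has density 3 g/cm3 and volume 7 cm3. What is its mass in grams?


Using mass = density * volume
Density = 3 g/cm3
Volume = 7 cm3
Mass = 3 * 7
= 21 g

21


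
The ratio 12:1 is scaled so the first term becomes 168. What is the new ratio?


Original ratio: 12:1
First term target: 168
Scale factor = 168 / 12 = 14
Multiply second term: 1 * 14 = 14
Equivalent ratio = 168:14

168:14


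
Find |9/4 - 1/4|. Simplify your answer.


Simplify: 9/4 = 9/4 and 1/4 = 1/4
Find common denominator: LCD = 4
Convert: 9/4 and 1/4
Difference = |9 - 1|/4 = 8/4
Simplified = 2

2


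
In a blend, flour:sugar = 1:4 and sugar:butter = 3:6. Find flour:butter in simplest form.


Given a:b = 1:4 and b:c = 3:6
Make b consistent. Multiply first ratio by 3: a:b = 3:12
Multiply second ratio by 4: b:c = 12:24
Now b = 12 in both, so a:b:c = 3:12:24
Therefore a:c = 3:24
Simplify by GCD: a:c = 1:8

1:8


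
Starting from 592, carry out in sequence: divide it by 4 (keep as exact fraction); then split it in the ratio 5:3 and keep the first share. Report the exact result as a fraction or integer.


Start with 592.
Step 1: Divide by 4: 592 / 4 = 148
Step 2: Split 5:3, first share = 148 * 5/8 = 185/2
Final result = 185/2

185/2


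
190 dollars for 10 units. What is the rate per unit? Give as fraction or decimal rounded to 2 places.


Total dollars = 190
Number of units = 10
Unit rate = 190 / 10
= 19 dollars per unit

19


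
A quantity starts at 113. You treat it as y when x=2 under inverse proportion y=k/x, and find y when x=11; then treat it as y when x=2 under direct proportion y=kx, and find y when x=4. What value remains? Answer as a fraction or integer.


Start with 113.
Step 1: Inverse prop: k = (113)*2; new y = k/11 = 113*2/11 = 226/11
Step 2: Direct prop: k = (226/11)/2; new y = k*4 = 226/11*4/2 = 452/11
Final result = 452/11

452/11


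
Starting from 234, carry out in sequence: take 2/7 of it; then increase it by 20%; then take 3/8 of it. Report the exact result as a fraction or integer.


Start with 234.
Step 1: Take 2/7: 234 * 2/7 = 468/7
Step 2: Increase by 20%: 468/7 * 120/100 = 2808/35
Step 3: Take 3/8: 2808/35 * 3/8 = 1053/35
Final result = 1053/35

1053/35


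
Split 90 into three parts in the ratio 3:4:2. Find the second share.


Ratio = 3:4:2
Total parts = 3 + 4 + 2 = 9
Value per part = 90 / 9 = 10
First share = 3 * 10 = 30
Middle share = 4 * 10 = 40
Third share = 2 * 10 = 20

40


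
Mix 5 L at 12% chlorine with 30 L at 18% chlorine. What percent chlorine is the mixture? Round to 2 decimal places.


Solute in mixture 1 = 12% of 5 L = 5*12/100 = 3/5 L
Solute in mixture 2 = 18% of 30 L = 30*18/100 = 27/5 L
Total solute = 3/5 + 27/5 = 6 L
Total volume = 5 + 30 = 35 L
Final concentration = 6/35 * 100 = 17.14%

17.14


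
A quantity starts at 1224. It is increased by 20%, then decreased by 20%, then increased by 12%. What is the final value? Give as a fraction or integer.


Start: 1224
Step 1: increase by 20% => multiply by 120/100
  1224 * 120/100 = 7344/5
Step 2: decrease by 20% => multiply by 80/100
  7344/5 * 80/100 = 29376/25
Step 3: increase by 12% => multiply by 112/100
  29376/25 * 112/100 = 822528/625
Final value = 822528/625

822528/625


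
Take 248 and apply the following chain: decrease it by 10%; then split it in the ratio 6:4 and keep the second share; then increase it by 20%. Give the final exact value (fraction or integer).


Start with 248.
Step 1: Decrease by 10%: 248 * 90/100 = 1116/5
Step 2: Split 6:4, second share = 1116/5 * 4/10 = 2232/25
Step 3: Increase by 20%: 2232/25 * 120/100 = 13392/125
Final result = 13392/125

13392/125


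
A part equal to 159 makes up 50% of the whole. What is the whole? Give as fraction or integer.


Given: 159 is 50% of the whole
Set up: 159 = 50/100 * whole
whole = 159 * 100 / 50
whole = 15900 / 50
whole = 318

318


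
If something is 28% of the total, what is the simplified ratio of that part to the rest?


Part = 28%, Remainder = 72%
Ratio = 28:72
GCD(28, 72) = 4
Simplify: 7:18 = 7:18

7:18


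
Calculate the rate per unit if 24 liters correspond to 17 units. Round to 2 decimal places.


Total liters = 24
Number of units = 17
Unit rate = 24 / 17
= 1.41 liters per unit

1.41


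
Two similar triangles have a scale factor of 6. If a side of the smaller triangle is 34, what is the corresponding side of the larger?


Similar triangles have proportional sides
Scale factor = 6
Smaller side = 34
Corresponding larger side = 34 * 6
= 204

204


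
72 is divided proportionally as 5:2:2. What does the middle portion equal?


Ratio = 5:2:2
Total parts = 5 + 2 + 2 = 9
Value per part = 72 / 9 = 8
First share = 5 * 8 = 40
Middle share = 2 * 8 = 16
Third share = 2 * 8 = 16

16


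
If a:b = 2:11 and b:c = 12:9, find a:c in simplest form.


Given a:b = 2:11 and b:c = 12:9
Make b consistent. Multiply first ratio by 12: a:b = 24:132
Multiply second ratio by 11: b:c = 132:99
Now b = 132 in both, so a:b:c = 24:132:99
Therefore a:c = 24:99
Simplify by GCD: a:c = 8:33

8:33


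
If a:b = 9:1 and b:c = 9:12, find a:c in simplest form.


Given a:b = 9:1 and b:c = 9:12
Make b consistent. Multiply first ratio by 9: a:b = 81:9
Multiply second ratio by 1: b:c = 9:12
Now b = 9 in both, so a:b:c = 81:9:12
Therefore a:c = 81:12
Simplify by GCD: a:c = 27:4

27:4


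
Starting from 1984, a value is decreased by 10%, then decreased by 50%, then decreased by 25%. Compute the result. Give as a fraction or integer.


Start: 1984
Step 1: decrease by 10% => multiply by 90/100
  1984 * 90/100 = 8928/5
Step 2: decrease by 50% => multiply by 50/100
  8928/5 * 50/100 = 4464/5
Step 3: decrease by 25% => multiply by 75/100
  4464/5 * 75/100 = 3348/5
Final value = 3348/5

3348/5


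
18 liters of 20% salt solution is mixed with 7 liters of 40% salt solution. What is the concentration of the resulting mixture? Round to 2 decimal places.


Solute in mixture 1 = 20% of 18 L = 18*20/100 = 18/5 L
Solute in mixture 2 = 40% of 7 L = 7*40/100 = 14/5 L
Total solute = 18/5 + 14/5 = 32/5 L
Total volume = 18 + 7 = 25 L
Final concentration = 32/5/25 * 100 = 25.60%

25.60


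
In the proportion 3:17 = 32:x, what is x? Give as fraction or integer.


Setting up: 3/17 = 32/x
Cross multiply: 3 * x = 17 * 32
3x = 544
x = 544/3
x = 544/3

544/3


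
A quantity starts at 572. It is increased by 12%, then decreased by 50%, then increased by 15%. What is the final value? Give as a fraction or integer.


Start: 572
Step 1: increase by 12% => multiply by 112/100
  572 * 112/100 = 16016/25
Step 2: decrease by 50% => multiply by 50/100
  16016/25 * 50/100 = 8008/25
Step 3: increase by 15% => multiply by 115/100
  8008/25 * 115/100 = 46046/125
Final value = 46046/125

46046/125


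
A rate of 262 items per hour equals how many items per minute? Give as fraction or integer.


Converting from per hour to per minute
Rate = 262 items per hour
Divide by 60: 262/60
= 131/30 items per minute

131/30


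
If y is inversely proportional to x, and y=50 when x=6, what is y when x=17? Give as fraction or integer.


Inverse proportion: y = k/x
Find k: k = 6 * 50 = 300
Compute y at x=17: y = 300/17
y = 300/17

300/17


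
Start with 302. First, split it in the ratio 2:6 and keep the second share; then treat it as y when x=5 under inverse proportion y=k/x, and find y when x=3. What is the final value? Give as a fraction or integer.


Start with 302.
Step 1: Split 2:6, second share = 302 * 6/8 = 453/2
Step 2: Inverse prop: k = (453/2)*5; new y = k/3 = 453/2*5/3 = 755/2
Final result = 755/2

755/2


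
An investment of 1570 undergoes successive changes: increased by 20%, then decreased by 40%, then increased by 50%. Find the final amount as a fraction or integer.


Start: 1570
Step 1: increase by 20% => multiply by 120/100
  1570 * 120/100 = 1884
Step 2: decrease by 40% => multiply by 60/100
  1884 * 60/100 = 5652/5
Step 3: increase by 50% => multiply by 150/100
  5652/5 * 150/100 = 8478/5
Final value = 8478/5

8478/5


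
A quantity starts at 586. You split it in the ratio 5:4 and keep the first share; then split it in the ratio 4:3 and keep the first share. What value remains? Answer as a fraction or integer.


Start with 586.
Step 1: Split 5:4, first share = 586 * 5/9 = 2930/9
Step 2: Split 4:3, first share = 2930/9 * 4/7 = 11720/63
Final result = 11720/63

11720/63


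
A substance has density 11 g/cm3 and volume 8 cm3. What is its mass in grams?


Using mass = density * volume
Density = 11 g/cm3
Volume = 8 cm3
Mass = 11 * 8
= 88 g

88


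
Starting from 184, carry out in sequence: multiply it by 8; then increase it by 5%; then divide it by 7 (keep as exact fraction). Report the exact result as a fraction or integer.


Start with 184.
Step 1: Multiply by 8: 184 * 8 = 1472
Step 2: Increase by 5%: 1472 * 105/100 = 7728/5
Step 3: Divide by 7: 7728/5 / 7 = 1104/5
Final result = 1104/5

1104/5


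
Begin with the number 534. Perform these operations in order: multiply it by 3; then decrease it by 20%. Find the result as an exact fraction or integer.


Start with 534.
Step 1: Multiply by 3: 534 * 3 = 1602
Step 2: Decrease by 20%: 1602 * 80/100 = 6408/5
Final result = 6408/5

6408/5


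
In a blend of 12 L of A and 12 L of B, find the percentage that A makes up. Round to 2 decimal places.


Volume of A = 12 L
Volume of B = 12 L
Total volume = 12 + 12 = 24 L
Percentage of A = (12/24) * 100
= 50.00%

50.00


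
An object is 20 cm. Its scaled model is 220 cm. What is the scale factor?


Original length = 20 cm
Scaled length = 220 cm
Scale factor = 220 / 20
= 11

11


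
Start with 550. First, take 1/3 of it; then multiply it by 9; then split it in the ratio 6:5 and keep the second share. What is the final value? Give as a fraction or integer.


Start with 550.
Step 1: Take 1/3: 550 * 1/3 = 550/3
Step 2: Multiply by 9: 550/3 * 9 = 1650
Step 3: Split 6:5, second share = 1650 * 5/11 = 750
Final result = 750

750


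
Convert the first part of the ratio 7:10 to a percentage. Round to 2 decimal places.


Total parts = 7 + 10 = 17
First part fraction = 7/17
Percentage = (7/17) * 100
= 0.411765 * 100
= 41.18%

41.18


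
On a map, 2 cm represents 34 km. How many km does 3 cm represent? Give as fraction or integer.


Map scale: 2 cm = 34 km
Measured distance on map = 3 cm
Set up proportion: 3 * 34 / 2
= 102 / 2
= 51 km

51


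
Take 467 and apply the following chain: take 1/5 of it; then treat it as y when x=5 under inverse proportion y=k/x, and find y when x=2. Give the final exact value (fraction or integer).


Start with 467.
Step 1: Take 1/5: 467 * 1/5 = 467/5
Step 2: Inverse prop: k = (467/5)*5; new y = k/2 = 467/5*5/2 = 467/2
Final result = 467/2

467/2


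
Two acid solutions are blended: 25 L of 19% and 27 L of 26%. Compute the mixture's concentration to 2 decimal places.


Solute in mixture 1 = 19% of 25 L = 25*19/100 = 19/4 L
Solute in mixture 2 = 26% of 27 L = 27*26/100 = 351/50 L
Total solute = 19/4 + 351/50 = 1177/100 L
Total volume = 25 + 27 = 52 L
Final concentration = 1177/100/52 * 100 = 22.63%

22.63


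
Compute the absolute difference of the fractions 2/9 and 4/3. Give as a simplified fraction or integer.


Simplify: 2/9 = 2/9 and 4/3 = 4/3
Find common denominator: LCD = 9
Convert: 2/9 and 12/9
Difference = |2 - 12|/9 = 10/9
Simplified = 10/9

10/9


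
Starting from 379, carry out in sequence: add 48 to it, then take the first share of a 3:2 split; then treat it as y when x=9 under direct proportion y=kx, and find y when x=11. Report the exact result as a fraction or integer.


Start with 379.
Step 1: Add 48: 379+48=427; split 3:2 first = 427*3/5 = 1281/5
Step 2: Direct prop: k = (1281/5)/9; new y = k*11 = 1281/5*11/9 = 4697/15
Final result = 4697/15

4697/15


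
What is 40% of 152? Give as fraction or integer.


Compute 40% of 152
Convert percentage: 40% = 40/100
Multiply: 152 * 40/100
= 6080/100
= 304/5

304/5


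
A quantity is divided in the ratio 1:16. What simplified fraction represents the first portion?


Total parts = 1 + 16 = 17
First part fraction = 1/17
Simplify: 1/17 = 1/17

1/17


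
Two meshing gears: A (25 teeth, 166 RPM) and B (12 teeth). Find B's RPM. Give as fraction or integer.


Gear ratio: teeth_A * RPM_A = teeth_B * RPM_B
25 * 166 = 12 * RPM_B
4150 = 12 * RPM_B
RPM_B = 4150 / 12
RPM_B = 2075/6

2075/6


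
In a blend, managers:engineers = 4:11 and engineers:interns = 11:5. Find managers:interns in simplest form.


Given a:b = 4:11 and b:c = 11:5
Make b consistent. Multiply first ratio by 11: a:b = 44:121
Multiply second ratio by 11: b:c = 121:55
Now b = 121 in both, so a:b:c = 44:121:55
Therefore a:c = 44:55
Simplify by GCD: a:c = 4:5

4:5


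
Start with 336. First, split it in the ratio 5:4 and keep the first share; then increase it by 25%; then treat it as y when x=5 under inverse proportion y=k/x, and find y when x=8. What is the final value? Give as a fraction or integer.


Start with 336.
Step 1: Split 5:4, first share = 336 * 5/9 = 560/3
Step 2: Increase by 25%: 560/3 * 125/100 = 700/3
Step 3: Inverse prop: k = (700/3)*5; new y = k/8 = 700/3*5/8 = 875/6
Final result = 875/6

875/6


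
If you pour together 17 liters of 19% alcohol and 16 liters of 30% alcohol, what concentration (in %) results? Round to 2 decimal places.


Solute in mixture 1 = 19% of 17 L = 17*19/100 = 323/100 L
Solute in mixture 2 = 30% of 16 L = 16*30/100 = 24/5 L
Total solute = 323/100 + 24/5 = 803/100 L
Total volume = 17 + 16 = 33 L
Final concentration = 803/100/33 * 100 = 24.33%

24.33


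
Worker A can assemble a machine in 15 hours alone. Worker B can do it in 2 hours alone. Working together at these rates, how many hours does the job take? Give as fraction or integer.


Rate of A = 1/15 job per hour
Rate of B = 1/2 job per hour
Combined rate = 1/15 + 1/2
Find common denominator: (2 + 15)/(15*2) = 17/30
Combined rate = 17/30 job per hour
Time together = 1 / (17/30) = 30/17 hours

30/17


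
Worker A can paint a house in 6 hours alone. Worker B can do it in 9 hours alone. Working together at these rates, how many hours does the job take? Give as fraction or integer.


Rate of A = 1/6 job per hour
Rate of B = 1/9 job per hour
Combined rate = 1/6 + 1/9
Find common denominator: (9 + 6)/(6*9) = 15/54
Combined rate = 5/18 job per hour
Time together = 1 / (5/18) = 18/5 hours

18/5
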